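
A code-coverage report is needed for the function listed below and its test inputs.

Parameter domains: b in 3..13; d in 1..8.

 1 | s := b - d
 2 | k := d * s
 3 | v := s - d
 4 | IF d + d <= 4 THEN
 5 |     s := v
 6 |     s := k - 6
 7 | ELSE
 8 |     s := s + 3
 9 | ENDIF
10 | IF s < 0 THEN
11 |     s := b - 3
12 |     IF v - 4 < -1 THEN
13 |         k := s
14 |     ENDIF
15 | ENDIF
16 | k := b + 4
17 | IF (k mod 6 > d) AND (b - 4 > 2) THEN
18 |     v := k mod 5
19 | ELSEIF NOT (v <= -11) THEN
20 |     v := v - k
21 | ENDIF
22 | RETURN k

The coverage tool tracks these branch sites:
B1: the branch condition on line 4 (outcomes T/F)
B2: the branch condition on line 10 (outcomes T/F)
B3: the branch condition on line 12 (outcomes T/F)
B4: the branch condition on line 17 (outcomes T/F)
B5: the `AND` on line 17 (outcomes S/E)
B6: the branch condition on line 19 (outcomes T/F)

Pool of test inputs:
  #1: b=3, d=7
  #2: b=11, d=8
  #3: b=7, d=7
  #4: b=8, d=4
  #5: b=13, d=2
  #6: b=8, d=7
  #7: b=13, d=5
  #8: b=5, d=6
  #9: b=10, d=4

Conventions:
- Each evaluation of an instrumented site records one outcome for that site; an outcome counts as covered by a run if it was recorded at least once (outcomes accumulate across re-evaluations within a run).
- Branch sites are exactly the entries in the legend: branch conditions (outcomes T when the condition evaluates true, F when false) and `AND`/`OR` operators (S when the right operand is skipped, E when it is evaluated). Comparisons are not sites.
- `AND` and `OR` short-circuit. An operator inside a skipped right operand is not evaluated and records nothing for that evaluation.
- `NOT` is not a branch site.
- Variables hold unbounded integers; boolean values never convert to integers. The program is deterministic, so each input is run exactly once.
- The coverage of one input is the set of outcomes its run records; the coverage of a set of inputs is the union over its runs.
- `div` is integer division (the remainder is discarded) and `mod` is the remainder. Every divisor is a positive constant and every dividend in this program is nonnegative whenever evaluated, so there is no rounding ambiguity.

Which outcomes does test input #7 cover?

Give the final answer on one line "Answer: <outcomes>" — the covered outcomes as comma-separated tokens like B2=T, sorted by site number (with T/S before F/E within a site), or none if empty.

Tracing the run of input #7 (b=13, d=5):
  B1->F, B2->F, B5->S, B4->F, B6->T
deduplicating events, the covered set is: B1=F, B2=F, B4=F, B5=S, B6=T

Answer: B1=F, B2=F, B4=F, B5=S, B6=T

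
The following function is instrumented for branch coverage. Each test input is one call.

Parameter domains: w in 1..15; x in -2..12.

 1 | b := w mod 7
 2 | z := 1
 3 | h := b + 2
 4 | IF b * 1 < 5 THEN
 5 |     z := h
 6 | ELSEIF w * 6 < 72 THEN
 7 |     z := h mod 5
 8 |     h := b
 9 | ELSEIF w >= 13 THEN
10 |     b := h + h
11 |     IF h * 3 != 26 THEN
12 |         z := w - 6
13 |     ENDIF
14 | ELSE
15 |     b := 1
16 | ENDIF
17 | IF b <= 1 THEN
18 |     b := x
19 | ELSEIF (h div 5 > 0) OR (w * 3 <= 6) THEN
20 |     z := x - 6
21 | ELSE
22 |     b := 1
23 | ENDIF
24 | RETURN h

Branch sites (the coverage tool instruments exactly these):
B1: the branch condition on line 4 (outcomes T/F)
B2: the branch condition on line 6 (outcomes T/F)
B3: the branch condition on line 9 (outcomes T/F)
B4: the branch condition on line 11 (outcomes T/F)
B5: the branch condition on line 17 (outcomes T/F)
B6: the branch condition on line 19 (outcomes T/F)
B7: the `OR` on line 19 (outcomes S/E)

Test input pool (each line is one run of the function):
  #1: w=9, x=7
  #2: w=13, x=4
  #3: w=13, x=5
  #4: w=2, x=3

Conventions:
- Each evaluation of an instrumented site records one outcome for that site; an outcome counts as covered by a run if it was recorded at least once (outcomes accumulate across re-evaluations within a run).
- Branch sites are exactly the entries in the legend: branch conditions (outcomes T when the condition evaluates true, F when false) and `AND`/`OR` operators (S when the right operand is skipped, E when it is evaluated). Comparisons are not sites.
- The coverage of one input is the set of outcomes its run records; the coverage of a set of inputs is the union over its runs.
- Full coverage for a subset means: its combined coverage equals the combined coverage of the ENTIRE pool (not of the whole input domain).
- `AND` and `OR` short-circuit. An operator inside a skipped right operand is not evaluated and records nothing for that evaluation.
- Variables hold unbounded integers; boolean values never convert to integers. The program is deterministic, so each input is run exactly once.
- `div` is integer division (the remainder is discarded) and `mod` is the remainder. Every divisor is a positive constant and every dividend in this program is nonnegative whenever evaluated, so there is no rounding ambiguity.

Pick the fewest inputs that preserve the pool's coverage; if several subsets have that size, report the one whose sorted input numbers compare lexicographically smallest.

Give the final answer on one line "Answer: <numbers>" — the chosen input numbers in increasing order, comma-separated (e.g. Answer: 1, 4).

test 1 (w=9, x=7) fires B1->T, B5->F, B7->E, B6->F; hits B1=T, B5=F, B6=F, B7=E
test 2 (w=13, x=4) fires B1->F, B2->F, B3->T, B4->T, B5->F, B7->S, B6->T; hits B1=F, B2=F, B3=T, B4=T, B5=F, B6=T, B7=S
test 3 (w=13, x=5) fires B1->F, B2->F, B3->T, B4->T, B5->F, B7->S, B6->T; hits B1=F, B2=F, B3=T, B4=T, B5=F, B6=T, B7=S
test 4 (w=2, x=3) fires B1->T, B5->F, B7->E, B6->T; hits B1=T, B5=F, B6=T, B7=E
union over all inputs: B1=T, B1=F, B2=F, B3=T, B4=T, B5=F, B6=T, B6=F, B7=S, B7=E (10 outcomes)
every size-1 subset falls short of the 10 outcomes (best: 7/10)
the canonical winner is {1, 2}: size 2, full 10-outcome coverage, earliest index list among size-2 covers

Answer: 1, 2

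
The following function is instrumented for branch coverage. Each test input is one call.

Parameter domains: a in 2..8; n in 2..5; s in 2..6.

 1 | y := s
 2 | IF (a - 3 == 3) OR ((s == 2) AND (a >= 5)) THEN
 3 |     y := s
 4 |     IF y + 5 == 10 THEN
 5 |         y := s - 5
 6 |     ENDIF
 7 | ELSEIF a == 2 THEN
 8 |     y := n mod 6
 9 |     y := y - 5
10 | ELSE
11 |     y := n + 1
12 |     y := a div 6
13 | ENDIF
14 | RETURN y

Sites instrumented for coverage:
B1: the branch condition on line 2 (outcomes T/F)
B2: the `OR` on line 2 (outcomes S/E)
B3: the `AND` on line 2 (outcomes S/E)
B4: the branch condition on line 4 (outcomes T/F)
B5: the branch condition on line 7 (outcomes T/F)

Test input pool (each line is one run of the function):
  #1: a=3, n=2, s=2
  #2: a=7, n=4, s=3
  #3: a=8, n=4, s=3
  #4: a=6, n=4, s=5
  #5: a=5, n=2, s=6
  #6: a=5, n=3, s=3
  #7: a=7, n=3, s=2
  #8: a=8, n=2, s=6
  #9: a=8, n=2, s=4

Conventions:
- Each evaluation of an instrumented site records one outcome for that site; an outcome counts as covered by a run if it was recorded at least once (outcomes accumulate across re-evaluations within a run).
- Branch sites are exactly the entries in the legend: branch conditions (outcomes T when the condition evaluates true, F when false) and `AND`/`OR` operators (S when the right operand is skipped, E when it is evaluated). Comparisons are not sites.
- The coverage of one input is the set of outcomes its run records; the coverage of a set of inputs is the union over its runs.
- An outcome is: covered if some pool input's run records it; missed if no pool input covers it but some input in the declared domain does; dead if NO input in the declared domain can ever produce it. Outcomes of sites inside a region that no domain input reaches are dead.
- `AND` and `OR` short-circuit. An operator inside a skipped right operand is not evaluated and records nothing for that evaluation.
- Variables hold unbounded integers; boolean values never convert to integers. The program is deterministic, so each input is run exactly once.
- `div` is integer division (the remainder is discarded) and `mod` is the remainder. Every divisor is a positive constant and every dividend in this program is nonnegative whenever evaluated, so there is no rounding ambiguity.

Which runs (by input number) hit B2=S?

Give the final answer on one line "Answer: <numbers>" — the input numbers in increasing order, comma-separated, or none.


input #1 (a=3, n=2, s=2): misses B2=S
input #2 (a=7, n=4, s=3): misses B2=S
input #3 (a=8, n=4, s=3): misses B2=S
input #4 (a=6, n=4, s=5): covers B2=S
input #5 (a=5, n=2, s=6): misses B2=S
input #6 (a=5, n=3, s=3): misses B2=S
input #7 (a=7, n=3, s=2): misses B2=S
input #8 (a=8, n=2, s=6): misses B2=S
input #9 (a=8, n=2, s=4): misses B2=S
Answer: 4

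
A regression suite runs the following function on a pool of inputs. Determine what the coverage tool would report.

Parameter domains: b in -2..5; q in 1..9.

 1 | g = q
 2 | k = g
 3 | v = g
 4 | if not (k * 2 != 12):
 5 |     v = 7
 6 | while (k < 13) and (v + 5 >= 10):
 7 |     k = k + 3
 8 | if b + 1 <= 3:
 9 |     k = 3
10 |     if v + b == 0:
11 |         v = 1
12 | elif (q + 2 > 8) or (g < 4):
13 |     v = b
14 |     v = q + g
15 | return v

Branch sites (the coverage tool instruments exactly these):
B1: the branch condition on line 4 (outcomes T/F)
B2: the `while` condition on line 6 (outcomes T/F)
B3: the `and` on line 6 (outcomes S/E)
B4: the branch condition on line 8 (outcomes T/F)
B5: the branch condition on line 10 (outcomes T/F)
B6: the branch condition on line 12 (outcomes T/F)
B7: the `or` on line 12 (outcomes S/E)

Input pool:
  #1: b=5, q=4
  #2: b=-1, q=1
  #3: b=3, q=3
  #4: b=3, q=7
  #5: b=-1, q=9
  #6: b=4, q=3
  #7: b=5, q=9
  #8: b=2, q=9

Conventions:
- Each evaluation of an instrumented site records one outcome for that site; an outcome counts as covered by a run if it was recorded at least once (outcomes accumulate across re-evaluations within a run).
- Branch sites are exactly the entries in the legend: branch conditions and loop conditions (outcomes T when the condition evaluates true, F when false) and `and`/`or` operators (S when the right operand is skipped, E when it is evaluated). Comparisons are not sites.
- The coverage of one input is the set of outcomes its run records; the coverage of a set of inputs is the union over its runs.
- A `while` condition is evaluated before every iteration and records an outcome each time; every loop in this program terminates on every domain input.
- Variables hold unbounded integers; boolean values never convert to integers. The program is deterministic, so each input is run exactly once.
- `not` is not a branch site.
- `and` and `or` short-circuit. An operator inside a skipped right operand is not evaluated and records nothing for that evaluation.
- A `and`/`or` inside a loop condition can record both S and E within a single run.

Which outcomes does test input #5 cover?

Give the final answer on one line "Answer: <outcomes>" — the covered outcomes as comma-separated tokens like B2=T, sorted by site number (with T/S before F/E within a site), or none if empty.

Event log for input #5 (b=-1, q=9):
  B1->F, B3->E, B2->T, B3->E, B2->T, B3->S, B2->F, B4->T, B5->F
as a set, this run covers: B1=F, B2=T, B2=F, B3=S, B3=E, B4=T, B5=F

Answer: B1=F, B2=T, B2=F, B3=S, B3=E, B4=T, B5=F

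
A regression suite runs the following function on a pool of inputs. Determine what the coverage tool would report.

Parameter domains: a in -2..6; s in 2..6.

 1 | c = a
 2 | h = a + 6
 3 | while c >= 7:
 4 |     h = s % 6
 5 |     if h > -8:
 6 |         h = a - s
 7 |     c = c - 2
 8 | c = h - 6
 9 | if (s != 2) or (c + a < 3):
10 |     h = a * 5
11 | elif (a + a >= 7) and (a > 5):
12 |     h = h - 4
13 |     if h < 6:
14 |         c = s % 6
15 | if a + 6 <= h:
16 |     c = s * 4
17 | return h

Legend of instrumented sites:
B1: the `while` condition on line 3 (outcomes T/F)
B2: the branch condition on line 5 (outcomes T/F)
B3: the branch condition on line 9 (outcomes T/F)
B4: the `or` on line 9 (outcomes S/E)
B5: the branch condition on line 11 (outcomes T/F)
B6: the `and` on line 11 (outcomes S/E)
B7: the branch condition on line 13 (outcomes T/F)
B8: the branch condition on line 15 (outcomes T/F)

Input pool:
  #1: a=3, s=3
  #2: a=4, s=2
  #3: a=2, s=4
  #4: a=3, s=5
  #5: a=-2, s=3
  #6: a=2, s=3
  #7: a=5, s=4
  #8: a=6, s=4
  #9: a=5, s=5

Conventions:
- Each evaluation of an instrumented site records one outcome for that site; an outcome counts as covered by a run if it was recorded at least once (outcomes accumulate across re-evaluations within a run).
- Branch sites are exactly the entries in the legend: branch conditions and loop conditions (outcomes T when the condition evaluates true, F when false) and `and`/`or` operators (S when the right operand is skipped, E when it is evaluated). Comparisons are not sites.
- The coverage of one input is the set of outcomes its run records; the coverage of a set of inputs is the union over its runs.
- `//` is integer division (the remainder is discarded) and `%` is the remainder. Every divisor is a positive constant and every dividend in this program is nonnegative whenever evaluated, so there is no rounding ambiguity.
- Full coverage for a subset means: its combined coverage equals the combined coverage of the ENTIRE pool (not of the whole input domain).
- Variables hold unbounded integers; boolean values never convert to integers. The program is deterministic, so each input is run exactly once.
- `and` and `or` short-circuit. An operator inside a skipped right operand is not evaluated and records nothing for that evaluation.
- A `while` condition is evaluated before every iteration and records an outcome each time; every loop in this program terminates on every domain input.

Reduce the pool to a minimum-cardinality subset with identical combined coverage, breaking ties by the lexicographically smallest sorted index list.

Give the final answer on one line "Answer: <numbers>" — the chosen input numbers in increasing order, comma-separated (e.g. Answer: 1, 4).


#1 (a=3, s=3) -> B1->F, B4->S, B3->T, B8->T; covered: B1=F, B3=T, B4=S, B8=T
#2 (a=4, s=2) -> B1->F, B4->E, B3->F, B6->E, B5->F, B8->T; covered: B1=F, B3=F, B4=E, B5=F, B6=E, B8=T
#3 (a=2, s=4) -> B1->F, B4->S, B3->T, B8->T; covered: B1=F, B3=T, B4=S, B8=T
#4 (a=3, s=5) -> B1->F, B4->S, B3->T, B8->T; covered: B1=F, B3=T, B4=S, B8=T
#5 (a=-2, s=3) -> B1->F, B4->S, B3->T, B8->F; covered: B1=F, B3=T, B4=S, B8=F
#6 (a=2, s=3) -> B1->F, B4->S, B3->T, B8->T; covered: B1=F, B3=T, B4=S, B8=T
#7 (a=5, s=4) -> B1->F, B4->S, B3->T, B8->T; covered: B1=F, B3=T, B4=S, B8=T
#8 (a=6, s=4) -> B1->F, B4->S, B3->T, B8->T; covered: B1=F, B3=T, B4=S, B8=T
#9 (a=5, s=5) -> B1->F, B4->S, B3->T, B8->T; covered: B1=F, B3=T, B4=S, B8=T
the full pool covers 9 outcomes: B1=F, B3=T, B3=F, B4=S, B4=E, B5=F, B6=E, B8=T, B8=F
no size-1 subset reaches all 9 outcomes (best union: 6/9)
the canonical winner is {2, 5}: size 2, full 9-outcome coverage, earliest index list among size-2 covers
Answer: 2, 5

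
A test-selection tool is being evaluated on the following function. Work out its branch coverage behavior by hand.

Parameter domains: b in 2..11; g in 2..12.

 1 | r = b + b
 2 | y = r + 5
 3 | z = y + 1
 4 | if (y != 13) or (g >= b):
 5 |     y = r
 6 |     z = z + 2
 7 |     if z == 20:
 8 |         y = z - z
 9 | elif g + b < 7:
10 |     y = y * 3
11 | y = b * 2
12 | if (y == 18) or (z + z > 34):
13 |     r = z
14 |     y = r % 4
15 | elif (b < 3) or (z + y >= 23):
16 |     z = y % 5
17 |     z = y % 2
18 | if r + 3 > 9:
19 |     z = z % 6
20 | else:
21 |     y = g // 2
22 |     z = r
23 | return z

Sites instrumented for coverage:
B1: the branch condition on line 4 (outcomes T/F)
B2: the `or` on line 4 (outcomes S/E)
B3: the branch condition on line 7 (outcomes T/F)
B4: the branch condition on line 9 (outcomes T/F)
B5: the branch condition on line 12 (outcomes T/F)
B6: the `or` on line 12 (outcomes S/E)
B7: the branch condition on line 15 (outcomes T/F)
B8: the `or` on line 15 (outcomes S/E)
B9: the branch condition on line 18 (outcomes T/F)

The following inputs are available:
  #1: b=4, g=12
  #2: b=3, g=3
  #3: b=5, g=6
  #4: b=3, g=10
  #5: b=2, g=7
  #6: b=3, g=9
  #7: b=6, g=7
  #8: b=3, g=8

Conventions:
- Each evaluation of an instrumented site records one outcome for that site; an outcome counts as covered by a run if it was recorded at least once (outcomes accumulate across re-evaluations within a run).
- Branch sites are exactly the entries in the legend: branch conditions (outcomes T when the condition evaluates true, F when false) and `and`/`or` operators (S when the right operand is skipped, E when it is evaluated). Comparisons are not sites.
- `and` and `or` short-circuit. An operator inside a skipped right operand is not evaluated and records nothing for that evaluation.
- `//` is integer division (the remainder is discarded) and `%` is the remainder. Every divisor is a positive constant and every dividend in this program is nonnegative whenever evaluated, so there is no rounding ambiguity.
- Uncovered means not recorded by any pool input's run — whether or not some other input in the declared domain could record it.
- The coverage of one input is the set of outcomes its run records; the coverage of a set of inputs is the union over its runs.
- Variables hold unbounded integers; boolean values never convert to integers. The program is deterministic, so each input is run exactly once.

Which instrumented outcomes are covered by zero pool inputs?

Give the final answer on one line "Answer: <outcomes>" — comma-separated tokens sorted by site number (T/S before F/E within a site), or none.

test 1 (b=4, g=12) fires B2->E, B1->T, B3->F, B6->E, B5->F, B8->E, B7->T, B9->T; hits B1=T, B2=E, B3=F, B5=F, B6=E, B7=T, B8=E, B9=T
test 2 (b=3, g=3) fires B2->S, B1->T, B3->F, B6->E, B5->F, B8->E, B7->F, B9->F; hits B1=T, B2=S, B3=F, B5=F, B6=E, B7=F, B8=E, B9=F
test 3 (b=5, g=6) fires B2->S, B1->T, B3->F, B6->E, B5->T, B9->T; hits B1=T, B2=S, B3=F, B5=T, B6=E, B9=T
test 4 (b=3, g=10) fires B2->S, B1->T, B3->F, B6->E, B5->F, B8->E, B7->F, B9->F; hits B1=T, B2=S, B3=F, B5=F, B6=E, B7=F, B8=E, B9=F
test 5 (b=2, g=7) fires B2->S, B1->T, B3->F, B6->E, B5->F, B8->S, B7->T, B9->F; hits B1=T, B2=S, B3=F, B5=F, B6=E, B7=T, B8=S, B9=F
test 6 (b=3, g=9) fires B2->S, B1->T, B3->F, B6->E, B5->F, B8->E, B7->F, B9->F; hits B1=T, B2=S, B3=F, B5=F, B6=E, B7=F, B8=E, B9=F
test 7 (b=6, g=7) fires B2->S, B1->T, B3->T, B6->E, B5->T, B9->T; hits B1=T, B2=S, B3=T, B5=T, B6=E, B9=T
test 8 (b=3, g=8) fires B2->S, B1->T, B3->F, B6->E, B5->F, B8->E, B7->F, B9->F; hits B1=T, B2=S, B3=F, B5=F, B6=E, B7=F, B8=E, B9=F
union over the pool: B1=T, B2=S, B2=E, B3=T, B3=F, B5=T, B5=F, B6=E, B7=T, B7=F, B8=S, B8=E, B9=T, B9=F
uncovered (4 of 18): B1=F, B4=T, B4=F, B6=S

Answer: B1=F, B4=T, B4=F, B6=S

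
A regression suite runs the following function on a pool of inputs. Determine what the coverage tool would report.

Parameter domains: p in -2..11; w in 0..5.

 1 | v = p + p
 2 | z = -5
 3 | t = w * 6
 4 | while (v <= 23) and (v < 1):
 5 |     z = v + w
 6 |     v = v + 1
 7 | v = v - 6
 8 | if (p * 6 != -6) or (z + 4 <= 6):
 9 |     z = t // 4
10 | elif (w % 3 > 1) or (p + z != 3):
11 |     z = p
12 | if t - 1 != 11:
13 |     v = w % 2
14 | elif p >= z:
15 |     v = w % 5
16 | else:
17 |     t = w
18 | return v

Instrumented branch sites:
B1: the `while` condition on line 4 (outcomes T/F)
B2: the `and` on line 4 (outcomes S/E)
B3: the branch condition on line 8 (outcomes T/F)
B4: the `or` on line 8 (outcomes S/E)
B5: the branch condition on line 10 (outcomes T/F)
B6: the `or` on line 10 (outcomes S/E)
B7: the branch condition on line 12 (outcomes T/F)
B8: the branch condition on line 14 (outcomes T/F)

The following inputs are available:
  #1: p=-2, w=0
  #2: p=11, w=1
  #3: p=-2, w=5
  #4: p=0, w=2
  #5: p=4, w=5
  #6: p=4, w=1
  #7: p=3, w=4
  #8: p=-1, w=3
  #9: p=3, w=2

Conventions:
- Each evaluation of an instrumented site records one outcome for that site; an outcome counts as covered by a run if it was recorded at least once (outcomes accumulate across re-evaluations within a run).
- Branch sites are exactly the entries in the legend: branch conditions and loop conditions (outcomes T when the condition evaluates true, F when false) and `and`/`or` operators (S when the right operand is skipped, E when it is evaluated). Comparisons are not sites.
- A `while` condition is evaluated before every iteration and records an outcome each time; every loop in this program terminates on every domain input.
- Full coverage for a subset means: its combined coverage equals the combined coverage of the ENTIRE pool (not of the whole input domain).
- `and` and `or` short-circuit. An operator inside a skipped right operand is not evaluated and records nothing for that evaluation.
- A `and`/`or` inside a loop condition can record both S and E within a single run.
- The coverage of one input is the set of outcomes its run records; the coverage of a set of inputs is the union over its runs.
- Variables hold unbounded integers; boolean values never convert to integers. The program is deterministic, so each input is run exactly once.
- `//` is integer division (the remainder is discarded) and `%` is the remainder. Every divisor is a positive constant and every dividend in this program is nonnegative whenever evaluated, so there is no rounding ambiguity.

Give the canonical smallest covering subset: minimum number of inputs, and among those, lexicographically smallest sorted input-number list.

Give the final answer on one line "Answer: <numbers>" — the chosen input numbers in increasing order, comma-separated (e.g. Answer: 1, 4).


input #1 (p=-2, w=0): events B2->E, B1->T, B2->E, B1->T, B2->E, B1->T, B2->E, B1->T, B2->E, B1->T, B2->E, B1->F, B4->S, B3->T, ...; covers B1=T, B1=F, B2=E, B3=T, B4=S, B7=T
input #2 (p=11, w=1): events B2->E, B1->F, B4->S, B3->T, B7->T; covers B1=F, B2=E, B3=T, B4=S, B7=T
input #3 (p=-2, w=5): events B2->E, B1->T, B2->E, B1->T, B2->E, B1->T, B2->E, B1->T, B2->E, B1->T, B2->E, B1->F, B4->S, B3->T, ...; covers B1=T, B1=F, B2=E, B3=T, B4=S, B7=T
input #4 (p=0, w=2): events B2->E, B1->T, B2->E, B1->F, B4->S, B3->T, B7->F, B8->F; covers B1=T, B1=F, B2=E, B3=T, B4=S, B7=F, B8=F
input #5 (p=4, w=5): events B2->E, B1->F, B4->S, B3->T, B7->T; covers B1=F, B2=E, B3=T, B4=S, B7=T
input #6 (p=4, w=1): events B2->E, B1->F, B4->S, B3->T, B7->T; covers B1=F, B2=E, B3=T, B4=S, B7=T
input #7 (p=3, w=4): events B2->E, B1->F, B4->S, B3->T, B7->T; covers B1=F, B2=E, B3=T, B4=S, B7=T
input #8 (p=-1, w=3): events B2->E, B1->T, B2->E, B1->T, B2->E, B1->T, B2->E, B1->F, B4->E, B3->F, B6->E, B5->T, B7->T; covers B1=T, B1=F, B2=E, B3=F, B4=E, B5=T, B6=E, B7=T
input #9 (p=3, w=2): events B2->E, B1->F, B4->S, B3->T, B7->F, B8->T; covers B1=F, B2=E, B3=T, B4=S, B7=F, B8=T
union over all inputs: B1=T, B1=F, B2=E, B3=T, B3=F, B4=S, B4=E, B5=T, B6=E, B7=T, B7=F, B8=T, B8=F (13 outcomes)
size 1 is not enough: best union over all size-1 subsets is 8/13
size 2 is not enough: best union over all size-2 subsets is 12/13
the canonical winner is {4, 8, 9}: size 3, full 13-outcome coverage, earliest index list among size-3 covers
Answer: 4, 8, 9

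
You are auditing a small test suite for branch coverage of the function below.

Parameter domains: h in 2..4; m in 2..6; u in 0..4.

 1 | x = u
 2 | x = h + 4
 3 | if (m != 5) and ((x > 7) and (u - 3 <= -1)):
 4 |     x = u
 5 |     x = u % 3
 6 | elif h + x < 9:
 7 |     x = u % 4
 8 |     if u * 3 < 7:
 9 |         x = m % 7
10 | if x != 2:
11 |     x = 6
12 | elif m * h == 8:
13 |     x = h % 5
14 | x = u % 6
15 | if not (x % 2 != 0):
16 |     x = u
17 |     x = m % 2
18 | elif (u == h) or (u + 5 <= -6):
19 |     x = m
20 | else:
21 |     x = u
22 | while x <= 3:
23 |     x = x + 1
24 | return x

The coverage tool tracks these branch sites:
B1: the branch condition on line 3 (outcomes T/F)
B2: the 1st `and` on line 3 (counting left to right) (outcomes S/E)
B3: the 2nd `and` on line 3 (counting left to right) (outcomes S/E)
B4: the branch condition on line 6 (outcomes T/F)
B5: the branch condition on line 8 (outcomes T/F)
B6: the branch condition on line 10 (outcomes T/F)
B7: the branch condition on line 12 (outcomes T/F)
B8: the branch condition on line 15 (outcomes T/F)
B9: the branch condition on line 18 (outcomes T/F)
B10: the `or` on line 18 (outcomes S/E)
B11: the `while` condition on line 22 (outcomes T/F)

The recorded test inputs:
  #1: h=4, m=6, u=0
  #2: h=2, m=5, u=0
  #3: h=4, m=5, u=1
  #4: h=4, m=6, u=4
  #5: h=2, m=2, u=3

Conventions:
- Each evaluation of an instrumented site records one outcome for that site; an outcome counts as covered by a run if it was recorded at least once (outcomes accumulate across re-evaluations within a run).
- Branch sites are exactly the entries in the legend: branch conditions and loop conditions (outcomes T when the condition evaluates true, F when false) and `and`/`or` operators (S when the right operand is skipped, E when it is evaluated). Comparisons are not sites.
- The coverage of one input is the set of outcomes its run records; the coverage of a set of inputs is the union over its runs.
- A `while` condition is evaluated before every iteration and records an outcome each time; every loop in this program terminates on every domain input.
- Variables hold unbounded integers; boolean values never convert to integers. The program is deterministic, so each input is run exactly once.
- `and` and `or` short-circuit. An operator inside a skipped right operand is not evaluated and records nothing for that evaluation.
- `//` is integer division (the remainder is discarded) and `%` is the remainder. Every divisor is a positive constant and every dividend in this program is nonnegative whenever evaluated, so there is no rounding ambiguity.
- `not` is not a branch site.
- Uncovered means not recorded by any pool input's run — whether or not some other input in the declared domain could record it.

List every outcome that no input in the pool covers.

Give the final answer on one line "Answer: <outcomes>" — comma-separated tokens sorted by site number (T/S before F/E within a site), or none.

test 1 (h=4, m=6, u=0) fires B2->E, B3->E, B1->T, B6->T, B8->T, B11->T, B11->T, B11->T, B11->T, B11->F; hits B1=T, B2=E, B3=E, B6=T, B8=T, B11=T, B11=F
test 2 (h=2, m=5, u=0) fires B2->S, B1->F, B4->T, B5->T, B6->T, B8->T, B11->T, B11->T, B11->T, B11->F; hits B1=F, B2=S, B4=T, B5=T, B6=T, B8=T, B11=T, B11=F
test 3 (h=4, m=5, u=1) fires B2->S, B1->F, B4->F, B6->T, B8->F, B10->E, B9->F, B11->T, B11->T, B11->T, B11->F; hits B1=F, B2=S, B4=F, B6=T, B8=F, B9=F, B10=E, B11=T, B11=F
test 4 (h=4, m=6, u=4) fires B2->E, B3->E, B1->F, B4->F, B6->T, B8->T, B11->T, B11->T, B11->T, B11->T, B11->F; hits B1=F, B2=E, B3=E, B4=F, B6=T, B8=T, B11=T, B11=F
test 5 (h=2, m=2, u=3) fires B2->E, B3->S, B1->F, B4->T, B5->F, B6->T, B8->F, B10->E, B9->F, B11->T, B11->F; hits B1=F, B2=E, B3=S, B4=T, B5=F, B6=T, B8=F, B9=F, B10=E, B11=T, B11=F
union over the pool: B1=T, B1=F, B2=S, B2=E, B3=S, B3=E, B4=T, B4=F, B5=T, B5=F, B6=T, B8=T, B8=F, B9=F, B10=E, B11=T, B11=F
uncovered (5 of 22): B6=F, B7=T, B7=F, B9=T, B10=S

Answer: B6=F, B7=T, B7=F, B9=T, B10=S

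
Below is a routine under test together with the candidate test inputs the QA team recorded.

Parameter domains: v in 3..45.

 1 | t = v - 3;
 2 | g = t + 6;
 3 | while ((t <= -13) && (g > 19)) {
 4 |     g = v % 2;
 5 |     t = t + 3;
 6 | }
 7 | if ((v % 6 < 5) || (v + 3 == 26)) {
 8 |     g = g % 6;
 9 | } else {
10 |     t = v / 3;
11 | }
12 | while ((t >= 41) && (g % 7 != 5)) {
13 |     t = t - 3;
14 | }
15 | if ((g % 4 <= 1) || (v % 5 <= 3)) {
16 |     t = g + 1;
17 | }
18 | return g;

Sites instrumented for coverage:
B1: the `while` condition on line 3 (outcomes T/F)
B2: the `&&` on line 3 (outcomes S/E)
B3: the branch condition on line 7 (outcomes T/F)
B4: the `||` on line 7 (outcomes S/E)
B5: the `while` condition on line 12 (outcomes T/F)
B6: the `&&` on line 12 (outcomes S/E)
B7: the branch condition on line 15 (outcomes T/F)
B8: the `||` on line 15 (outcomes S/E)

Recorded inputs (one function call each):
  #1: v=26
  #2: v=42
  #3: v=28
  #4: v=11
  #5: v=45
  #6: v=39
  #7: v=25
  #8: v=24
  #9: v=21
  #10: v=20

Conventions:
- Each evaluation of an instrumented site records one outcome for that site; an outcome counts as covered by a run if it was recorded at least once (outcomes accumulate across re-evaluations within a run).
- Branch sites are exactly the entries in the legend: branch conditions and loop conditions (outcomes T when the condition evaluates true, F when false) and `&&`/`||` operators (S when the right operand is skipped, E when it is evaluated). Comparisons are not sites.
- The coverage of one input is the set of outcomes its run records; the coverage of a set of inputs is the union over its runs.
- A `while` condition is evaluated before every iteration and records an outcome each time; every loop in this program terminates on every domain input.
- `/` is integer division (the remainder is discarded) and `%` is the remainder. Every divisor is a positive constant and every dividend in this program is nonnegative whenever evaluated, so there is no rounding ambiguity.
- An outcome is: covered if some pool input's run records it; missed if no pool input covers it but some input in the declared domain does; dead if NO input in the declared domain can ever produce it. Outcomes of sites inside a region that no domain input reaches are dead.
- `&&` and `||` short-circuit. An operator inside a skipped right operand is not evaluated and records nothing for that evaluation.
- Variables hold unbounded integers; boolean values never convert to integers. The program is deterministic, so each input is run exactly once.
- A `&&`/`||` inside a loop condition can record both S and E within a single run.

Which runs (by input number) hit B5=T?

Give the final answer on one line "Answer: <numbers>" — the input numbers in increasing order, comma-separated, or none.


input #1 (v=26): does not produce B5=T
input #2 (v=42): does not produce B5=T
input #3 (v=28): does not produce B5=T
input #4 (v=11): does not produce B5=T
input #5 (v=45): produces B5=T
input #6 (v=39): does not produce B5=T
input #7 (v=25): does not produce B5=T
input #8 (v=24): does not produce B5=T
input #9 (v=21): does not produce B5=T
input #10 (v=20): does not produce B5=T
Answer: 5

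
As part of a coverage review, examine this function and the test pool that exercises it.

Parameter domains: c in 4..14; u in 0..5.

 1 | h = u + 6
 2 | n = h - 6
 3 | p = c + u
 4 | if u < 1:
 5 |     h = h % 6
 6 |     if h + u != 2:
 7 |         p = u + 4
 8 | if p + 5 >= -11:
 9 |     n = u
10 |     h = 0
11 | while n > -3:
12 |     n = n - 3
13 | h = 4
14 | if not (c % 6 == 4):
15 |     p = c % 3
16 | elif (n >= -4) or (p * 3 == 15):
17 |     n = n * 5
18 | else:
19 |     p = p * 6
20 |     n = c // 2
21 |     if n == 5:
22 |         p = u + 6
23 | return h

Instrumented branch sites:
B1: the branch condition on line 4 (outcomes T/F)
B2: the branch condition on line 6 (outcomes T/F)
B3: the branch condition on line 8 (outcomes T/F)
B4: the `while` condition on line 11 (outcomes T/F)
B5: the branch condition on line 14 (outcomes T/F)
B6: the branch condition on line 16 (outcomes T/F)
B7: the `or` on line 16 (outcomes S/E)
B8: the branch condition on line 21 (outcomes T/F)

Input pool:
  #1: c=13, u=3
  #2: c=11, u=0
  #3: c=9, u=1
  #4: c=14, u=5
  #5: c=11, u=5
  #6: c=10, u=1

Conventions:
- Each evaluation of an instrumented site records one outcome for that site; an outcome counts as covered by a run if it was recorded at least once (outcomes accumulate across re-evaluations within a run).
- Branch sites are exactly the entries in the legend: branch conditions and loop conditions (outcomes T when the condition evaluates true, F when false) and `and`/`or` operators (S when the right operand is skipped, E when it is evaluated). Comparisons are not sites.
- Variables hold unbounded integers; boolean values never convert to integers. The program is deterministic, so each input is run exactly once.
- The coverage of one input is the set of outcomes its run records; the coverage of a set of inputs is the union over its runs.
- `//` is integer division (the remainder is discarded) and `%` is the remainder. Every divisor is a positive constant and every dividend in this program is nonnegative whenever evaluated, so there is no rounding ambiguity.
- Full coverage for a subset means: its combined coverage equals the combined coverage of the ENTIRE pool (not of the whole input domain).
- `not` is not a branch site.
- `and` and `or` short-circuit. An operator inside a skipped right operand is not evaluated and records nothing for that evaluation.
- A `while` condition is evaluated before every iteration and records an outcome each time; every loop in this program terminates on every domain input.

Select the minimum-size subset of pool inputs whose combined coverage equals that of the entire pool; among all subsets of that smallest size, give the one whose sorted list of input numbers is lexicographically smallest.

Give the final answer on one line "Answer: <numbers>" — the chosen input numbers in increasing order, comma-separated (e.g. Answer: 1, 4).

test 1 (c=13, u=3) fires B1->F, B3->T, B4->T, B4->T, B4->F, B5->T; hits B1=F, B3=T, B4=T, B4=F, B5=T
test 2 (c=11, u=0) fires B1->T, B2->T, B3->T, B4->T, B4->F, B5->T; hits B1=T, B2=T, B3=T, B4=T, B4=F, B5=T
test 3 (c=9, u=1) fires B1->F, B3->T, B4->T, B4->T, B4->F, B5->T; hits B1=F, B3=T, B4=T, B4=F, B5=T
test 4 (c=14, u=5) fires B1->F, B3->T, B4->T, B4->T, B4->T, B4->F, B5->T; hits B1=F, B3=T, B4=T, B4=F, B5=T
test 5 (c=11, u=5) fires B1->F, B3->T, B4->T, B4->T, B4->T, B4->F, B5->T; hits B1=F, B3=T, B4=T, B4=F, B5=T
test 6 (c=10, u=1) fires B1->F, B3->T, B4->T, B4->T, B4->F, B5->F, B7->E, B6->F, B8->T; hits B1=F, B3=T, B4=T, B4=F, B5=F, B6=F, B7=E, B8=T
the full pool covers 11 outcomes: B1=T, B1=F, B2=T, B3=T, B4=T, B4=F, B5=T, B5=F, B6=F, B7=E, B8=T
size 1 is not enough: best union over all size-1 subsets is 8/11
size 2: inputs {2, 6} cover all 11 outcomes, and no lexicographically smaller subset of this size does

Answer: 2, 6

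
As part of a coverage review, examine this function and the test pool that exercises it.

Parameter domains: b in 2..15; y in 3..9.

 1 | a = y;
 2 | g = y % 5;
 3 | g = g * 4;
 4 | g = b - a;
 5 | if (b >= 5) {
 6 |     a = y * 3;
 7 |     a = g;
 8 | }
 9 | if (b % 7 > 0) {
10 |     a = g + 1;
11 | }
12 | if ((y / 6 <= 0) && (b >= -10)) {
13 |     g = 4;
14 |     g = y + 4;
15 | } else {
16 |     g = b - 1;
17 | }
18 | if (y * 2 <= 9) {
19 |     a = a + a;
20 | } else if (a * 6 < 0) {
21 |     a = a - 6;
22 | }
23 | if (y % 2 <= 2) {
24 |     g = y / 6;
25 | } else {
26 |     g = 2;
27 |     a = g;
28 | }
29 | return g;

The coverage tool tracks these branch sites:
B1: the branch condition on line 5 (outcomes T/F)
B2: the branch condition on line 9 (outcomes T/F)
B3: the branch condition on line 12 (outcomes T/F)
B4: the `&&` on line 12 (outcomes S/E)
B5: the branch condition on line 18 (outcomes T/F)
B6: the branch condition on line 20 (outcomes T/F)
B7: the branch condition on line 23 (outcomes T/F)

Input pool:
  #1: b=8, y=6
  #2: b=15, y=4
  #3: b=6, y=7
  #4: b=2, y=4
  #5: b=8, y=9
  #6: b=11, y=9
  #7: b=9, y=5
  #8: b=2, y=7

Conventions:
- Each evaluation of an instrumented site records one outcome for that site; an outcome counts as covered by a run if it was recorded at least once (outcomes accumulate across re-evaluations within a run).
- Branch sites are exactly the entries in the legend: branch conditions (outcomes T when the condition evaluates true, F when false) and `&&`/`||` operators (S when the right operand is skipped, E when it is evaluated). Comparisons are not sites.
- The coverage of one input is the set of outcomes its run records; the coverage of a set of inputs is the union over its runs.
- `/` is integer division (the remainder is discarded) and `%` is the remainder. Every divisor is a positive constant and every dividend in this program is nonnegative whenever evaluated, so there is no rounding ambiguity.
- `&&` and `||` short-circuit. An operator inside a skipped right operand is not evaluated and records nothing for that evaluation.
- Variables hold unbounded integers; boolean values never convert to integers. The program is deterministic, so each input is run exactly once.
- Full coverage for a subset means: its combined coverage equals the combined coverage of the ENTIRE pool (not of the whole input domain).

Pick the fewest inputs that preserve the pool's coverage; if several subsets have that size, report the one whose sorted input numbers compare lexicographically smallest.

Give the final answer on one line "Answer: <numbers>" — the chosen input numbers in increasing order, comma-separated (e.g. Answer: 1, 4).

run #1 (b=8, y=6) records B1=T, B2=T, B3=F, B4=S, B5=F, B6=F, B7=T
run #2 (b=15, y=4) records B1=T, B2=T, B3=T, B4=E, B5=T, B7=T
run #3 (b=6, y=7) records B1=T, B2=T, B3=F, B4=S, B5=F, B6=F, B7=T
run #4 (b=2, y=4) records B1=F, B2=T, B3=T, B4=E, B5=T, B7=T
run #5 (b=8, y=9) records B1=T, B2=T, B3=F, B4=S, B5=F, B6=F, B7=T
run #6 (b=11, y=9) records B1=T, B2=T, B3=F, B4=S, B5=F, B6=F, B7=T
run #7 (b=9, y=5) records B1=T, B2=T, B3=T, B4=E, B5=F, B6=F, B7=T
run #8 (b=2, y=7) records B1=F, B2=T, B3=F, B4=S, B5=F, B6=T, B7=T
the full pool covers 12 outcomes: B1=T, B1=F, B2=T, B3=T, B3=F, B4=S, B4=E, B5=T, B5=F, B6=T, B6=F, B7=T
size 1 is not enough: best union over all size-1 subsets is 7/12
size 2 is not enough: best union over all size-2 subsets is 11/12
size 3: inputs {1, 2, 8} cover all 12 outcomes, and no lexicographically smaller subset of this size does

Answer: 1, 2, 8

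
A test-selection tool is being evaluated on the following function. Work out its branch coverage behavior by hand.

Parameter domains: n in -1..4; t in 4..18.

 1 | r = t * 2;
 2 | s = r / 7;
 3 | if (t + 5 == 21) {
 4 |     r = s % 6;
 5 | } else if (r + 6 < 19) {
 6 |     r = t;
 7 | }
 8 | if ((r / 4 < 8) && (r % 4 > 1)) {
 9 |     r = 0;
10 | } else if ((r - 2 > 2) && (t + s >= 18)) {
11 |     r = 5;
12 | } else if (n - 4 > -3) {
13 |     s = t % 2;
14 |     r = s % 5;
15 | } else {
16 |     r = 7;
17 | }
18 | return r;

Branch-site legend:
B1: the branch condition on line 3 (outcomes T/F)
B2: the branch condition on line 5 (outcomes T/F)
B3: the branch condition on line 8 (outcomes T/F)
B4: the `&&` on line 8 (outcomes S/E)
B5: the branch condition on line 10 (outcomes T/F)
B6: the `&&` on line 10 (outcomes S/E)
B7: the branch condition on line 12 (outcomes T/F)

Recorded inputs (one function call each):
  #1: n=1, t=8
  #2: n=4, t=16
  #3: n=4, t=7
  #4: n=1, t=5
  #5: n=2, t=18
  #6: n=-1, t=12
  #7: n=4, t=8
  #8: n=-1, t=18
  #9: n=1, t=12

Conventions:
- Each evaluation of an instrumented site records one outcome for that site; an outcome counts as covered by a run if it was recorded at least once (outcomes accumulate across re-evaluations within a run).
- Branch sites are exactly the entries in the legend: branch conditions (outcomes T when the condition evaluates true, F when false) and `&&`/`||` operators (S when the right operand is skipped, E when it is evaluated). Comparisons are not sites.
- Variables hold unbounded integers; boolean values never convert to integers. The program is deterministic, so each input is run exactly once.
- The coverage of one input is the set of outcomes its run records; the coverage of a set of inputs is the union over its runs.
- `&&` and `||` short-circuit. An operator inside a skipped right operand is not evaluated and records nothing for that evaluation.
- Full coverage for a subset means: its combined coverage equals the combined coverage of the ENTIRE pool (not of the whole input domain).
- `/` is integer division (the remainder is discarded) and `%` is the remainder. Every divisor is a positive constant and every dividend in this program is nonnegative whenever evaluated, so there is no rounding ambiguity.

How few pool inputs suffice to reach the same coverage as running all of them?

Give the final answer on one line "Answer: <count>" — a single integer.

test 1 (n=1, t=8) fires B1->F, B2->F, B4->E, B3->F, B6->E, B5->F, B7->F; hits B1=F, B2=F, B3=F, B4=E, B5=F, B6=E, B7=F
test 2 (n=4, t=16) fires B1->T, B4->E, B3->F, B6->S, B5->F, B7->T; hits B1=T, B3=F, B4=E, B5=F, B6=S, B7=T
test 3 (n=4, t=7) fires B1->F, B2->F, B4->E, B3->T; hits B1=F, B2=F, B3=T, B4=E
test 4 (n=1, t=5) fires B1->F, B2->T, B4->E, B3->F, B6->E, B5->F, B7->F; hits B1=F, B2=T, B3=F, B4=E, B5=F, B6=E, B7=F
test 5 (n=2, t=18) fires B1->F, B2->F, B4->S, B3->F, B6->E, B5->T; hits B1=F, B2=F, B3=F, B4=S, B5=T, B6=E
test 6 (n=-1, t=12) fires B1->F, B2->F, B4->E, B3->F, B6->E, B5->F, B7->F; hits B1=F, B2=F, B3=F, B4=E, B5=F, B6=E, B7=F
test 7 (n=4, t=8) fires B1->F, B2->F, B4->E, B3->F, B6->E, B5->F, B7->T; hits B1=F, B2=F, B3=F, B4=E, B5=F, B6=E, B7=T
test 8 (n=-1, t=18) fires B1->F, B2->F, B4->S, B3->F, B6->E, B5->T; hits B1=F, B2=F, B3=F, B4=S, B5=T, B6=E
test 9 (n=1, t=12) fires B1->F, B2->F, B4->E, B3->F, B6->E, B5->F, B7->F; hits B1=F, B2=F, B3=F, B4=E, B5=F, B6=E, B7=F
union over all inputs: B1=T, B1=F, B2=T, B2=F, B3=T, B3=F, B4=S, B4=E, B5=T, B5=F, B6=S, B6=E, B7=T, B7=F (14 outcomes)
size 1 is not enough: best union over all size-1 subsets is 7/14
size 2 is not enough: best union over all size-2 subsets is 11/14
size 3 is not enough: best union over all size-3 subsets is 13/14
at size 4, {2, 3, 4, 5} reaches all 14 outcomes; every lexicographically earlier size-4 subset fails

Answer: 4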